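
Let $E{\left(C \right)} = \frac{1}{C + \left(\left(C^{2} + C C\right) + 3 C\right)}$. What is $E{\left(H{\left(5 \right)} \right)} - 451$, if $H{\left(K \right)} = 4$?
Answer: $- \frac{21647}{48} \approx -450.98$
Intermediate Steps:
$E{\left(C \right)} = \frac{1}{2 C^{2} + 4 C}$ ($E{\left(C \right)} = \frac{1}{C + \left(\left(C^{2} + C^{2}\right) + 3 C\right)} = \frac{1}{C + \left(2 C^{2} + 3 C\right)} = \frac{1}{2 C^{2} + 4 C}$)
$E{\left(H{\left(5 \right)} \right)} - 451 = \frac{1}{2 \cdot 4 \left(2 + 4\right)} - 451 = \frac{1}{2} \cdot \frac{1}{4} \cdot \frac{1}{6} - 451 = \frac{1}{48} - 451 = - \frac{21647}{48}$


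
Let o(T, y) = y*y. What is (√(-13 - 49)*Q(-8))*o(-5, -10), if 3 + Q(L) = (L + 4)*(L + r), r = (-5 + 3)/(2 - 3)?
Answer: 2100*I*√62 ≈ 16535.0*I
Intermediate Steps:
r = 2 (r = -2/(-1) = -2*(-1) = 2)
o(T, y) = y²
Q(L) = -3 + (2 + L)*(4 + L) (Q(L) = -3 + (L + 4)*(L + 2) = -3 + (4 + L)*(2 + L) = -3 + (2 + L)*(4 + L))
(√(-13 - 49)*Q(-8))*o(-5, -10) = (√(-13 - 49)*(5 + (-8)² + 6*(-8)))*(-10)² = (√(-62)*(5 + 64 - 48))*100 = ((I*√62)*21)*100 = (21*I*√62)*100 = 2100*I*√62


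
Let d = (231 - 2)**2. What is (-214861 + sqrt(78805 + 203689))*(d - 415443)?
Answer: 77994972722 - 363002*sqrt(282494) ≈ 7.7802e+10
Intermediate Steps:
d = 52441 (d = 229**2 = 52441)
(-214861 + sqrt(78805 + 203689))*(d - 415443) = (-214861 + sqrt(78805 + 203689))*(52441 - 415443) = (-214861 + sqrt(282494))*(-363002) = 77994972722 - 363002*sqrt(282494)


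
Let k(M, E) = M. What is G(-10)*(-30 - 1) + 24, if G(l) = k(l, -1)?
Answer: 334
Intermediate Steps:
G(l) = l
G(-10)*(-30 - 1) + 24 = -10*(-30 - 1) + 24 = -10*(-31) + 24 = 310 + 24 = 334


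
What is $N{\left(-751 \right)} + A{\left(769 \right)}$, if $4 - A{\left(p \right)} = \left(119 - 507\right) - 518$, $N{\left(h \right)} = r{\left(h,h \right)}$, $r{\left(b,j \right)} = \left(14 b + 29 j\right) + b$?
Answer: $-32134$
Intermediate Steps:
$r{\left(b,j \right)} = 15 b + 29 j$
$N{\left(h \right)} = 44 h$ ($N{\left(h \right)} = 15 h + 29 h = 44 h$)
$A{\left(p \right)} = 910$ ($A{\left(p \right)} = 4 - \left(\left(119 - 507\right) - 518\right) = 4 - \left(-388 - 518\right) = 4 - -906 = 4 + 906 = 910$)
$N{\left(-751 \right)} + A{\left(769 \right)} = 44 \left(-751\right) + 910 = -33044 + 910 = -32134$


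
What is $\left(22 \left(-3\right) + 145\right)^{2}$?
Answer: $6241$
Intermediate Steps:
$\left(22 \left(-3\right) + 145\right)^{2} = \left(-66 + 145\right)^{2} = 79^{2} = 6241$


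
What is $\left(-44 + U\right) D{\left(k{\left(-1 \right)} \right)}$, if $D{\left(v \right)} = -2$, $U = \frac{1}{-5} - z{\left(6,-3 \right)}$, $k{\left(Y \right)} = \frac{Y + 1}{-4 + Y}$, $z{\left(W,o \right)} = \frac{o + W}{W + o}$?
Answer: $\frac{452}{5} \approx 90.4$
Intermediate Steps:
$z{\left(W,o \right)} = 1$ ($z{\left(W,o \right)} = \frac{W + o}{W + o} = 1$)
$k{\left(Y \right)} = \frac{1 + Y}{-4 + Y}$
$U = - \frac{6}{5}$ ($U = \frac{1}{-5} - 1 = - \frac{1}{5} - 1 = - \frac{6}{5} \approx -1.2$)
$\left(-44 + U\right) D{\left(k{\left(-1 \right)} \right)} = \left(-44 - \frac{6}{5}\right) \left(-2\right) = \left(- \frac{226}{5}\right) \left(-2\right) = \frac{452}{5}$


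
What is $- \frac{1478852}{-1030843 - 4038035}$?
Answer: $\frac{739426}{2534439} \approx 0.29175$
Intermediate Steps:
$- \frac{1478852}{-1030843 - 4038035} = - \frac{1478852}{-5068878} = \left(-1478852\right) \left(- \frac{1}{5068878}\right) = \frac{739426}{2534439}$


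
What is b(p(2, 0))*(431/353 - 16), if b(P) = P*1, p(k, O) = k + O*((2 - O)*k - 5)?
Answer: -10434/353 ≈ -29.558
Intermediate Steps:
p(k, O) = k + O*(-5 + k*(2 - O)) (p(k, O) = k + O*(k*(2 - O) - 5) = k + O*(-5 + k*(2 - O)))
b(P) = P
b(p(2, 0))*(431/353 - 16) = (2 - 5*0 - 1*2*0² + 2*0*2)*(431/353 - 16) = (2 + 0 - 1*2*0 + 0)*(431*(1/353) - 16) = (2 + 0 + 0 + 0)*(431/353 - 16) = 2*(-5217/353) = -10434/353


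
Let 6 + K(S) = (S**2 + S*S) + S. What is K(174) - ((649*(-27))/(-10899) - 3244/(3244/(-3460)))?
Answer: 69339913/1211 ≈ 57258.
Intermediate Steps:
K(S) = -6 + S + 2*S**2 (K(S) = -6 + ((S**2 + S*S) + S) = -6 + ((S**2 + S**2) + S) = -6 + (2*S**2 + S) = -6 + (S + 2*S**2) = -6 + S + 2*S**2)
K(174) - ((649*(-27))/(-10899) - 3244/(3244/(-3460))) = (-6 + 174 + 2*174**2) - ((649*(-27))/(-10899) - 3244/(3244/(-3460))) = (-6 + 174 + 2*30276) - (-17523*(-1/10899) - 3244/(3244*(-1/3460))) = (-6 + 174 + 60552) - (1947/1211 - 3244/(-811/865)) = 60720 - (1947/1211 - 3244*(-865/811)) = 60720 - (1947/1211 + 3460) = 60720 - 1*4192007/1211 = 60720 - 4192007/1211 = 69339913/1211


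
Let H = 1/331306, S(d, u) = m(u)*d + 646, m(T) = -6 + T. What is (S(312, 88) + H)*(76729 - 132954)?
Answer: -488604042521725/331306 ≈ -1.4748e+9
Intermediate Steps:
S(d, u) = 646 + d*(-6 + u) (S(d, u) = (-6 + u)*d + 646 = d*(-6 + u) + 646 = 646 + d*(-6 + u))
H = 1/331306 ≈ 3.0184e-6
(S(312, 88) + H)*(76729 - 132954) = ((646 + 312*(-6 + 88)) + 1/331306)*(76729 - 132954) = ((646 + 312*82) + 1/331306)*(-56225) = ((646 + 25584) + 1/331306)*(-56225) = (26230 + 1/331306)*(-56225) = (8690156381/331306)*(-56225) = -488604042521725/331306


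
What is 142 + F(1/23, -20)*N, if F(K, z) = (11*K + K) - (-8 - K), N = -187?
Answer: -33573/23 ≈ -1459.7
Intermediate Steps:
F(K, z) = 8 + 13*K (F(K, z) = 12*K + (8 + K) = 8 + 13*K)
142 + F(1/23, -20)*N = 142 + (8 + 13/23)*(-187) = 142 + (197/23)*(-187) = 142 - 36839/23 = -33573/23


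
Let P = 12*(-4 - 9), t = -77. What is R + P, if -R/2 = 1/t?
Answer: -12010/77 ≈ -155.97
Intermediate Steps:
P = -156 (P = 12*(-13) = -156)
R = 2/77 (R = -2/(-77) = -2*(-1/77) = 2/77 ≈ 0.025974)
R + P = 2/77 - 156 = -12010/77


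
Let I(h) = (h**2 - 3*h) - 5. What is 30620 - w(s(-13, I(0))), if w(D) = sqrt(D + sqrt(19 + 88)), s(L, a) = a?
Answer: 30620 - sqrt(-5 + sqrt(107)) ≈ 30618.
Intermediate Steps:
I(h) = -5 + h**2 - 3*h
w(D) = sqrt(D + sqrt(107))
30620 - w(s(-13, I(0))) = 30620 - sqrt((-5 + 0**2 - 3*0) + sqrt(107)) = 30620 - sqrt((-5 + 0 + 0) + sqrt(107)) = 30620 - sqrt(-5 + sqrt(107))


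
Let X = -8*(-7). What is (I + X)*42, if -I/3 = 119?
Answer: -12642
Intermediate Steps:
I = -357 (I = -3*119 = -357)
X = 56
(I + X)*42 = (-357 + 56)*42 = -301*42 = -12642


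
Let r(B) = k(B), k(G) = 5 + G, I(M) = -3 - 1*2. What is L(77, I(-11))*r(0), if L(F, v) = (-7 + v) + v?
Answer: -85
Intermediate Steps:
I(M) = -5 (I(M) = -3 - 2 = -5)
L(F, v) = -7 + 2*v
r(B) = 5 + B
L(77, I(-11))*r(0) = (-7 + 2*(-5))*(5 + 0) = (-7 - 10)*5 = -17*5 = -85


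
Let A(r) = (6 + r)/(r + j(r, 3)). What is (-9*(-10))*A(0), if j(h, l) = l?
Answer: 180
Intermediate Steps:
A(r) = (6 + r)/(3 + r) (A(r) = (6 + r)/(r + 3) = (6 + r)/(3 + r))
(-9*(-10))*A(0) = (-9*(-10))*((6 + 0)/(3 + 0)) = 90*(6/3) = 90*((⅓)*6) = 90*2 = 180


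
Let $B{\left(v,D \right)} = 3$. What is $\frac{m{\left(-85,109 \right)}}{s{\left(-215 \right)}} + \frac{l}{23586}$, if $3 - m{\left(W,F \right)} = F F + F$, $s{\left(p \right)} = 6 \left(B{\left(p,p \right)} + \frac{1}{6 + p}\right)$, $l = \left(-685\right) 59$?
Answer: $- \frac{9873567263}{14764836} \approx -668.72$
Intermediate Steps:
$l = -40415$
$s{\left(p \right)} = 18 + \frac{6}{6 + p}$ ($s{\left(p \right)} = 6 \left(3 + \frac{1}{6 + p}\right) = 18 + \frac{6}{6 + p}$)
$m{\left(W,F \right)} = 3 - F - F^{2}$ ($m{\left(W,F \right)} = 3 - \left(F F + F\right) = 3 - \left(F^{2} + F\right) = 3 - \left(F + F^{2}\right) = 3 - F - F^{2}$)
$\frac{m{\left(-85,109 \right)}}{s{\left(-215 \right)}} + \frac{l}{23586} = \frac{3 - 109 - 109^{2}}{6 \frac{1}{6 - 215} \left(19 + 3 \left(-215\right)\right)} - \frac{40415}{23586} = \frac{3 - 109 - 11881}{6 \frac{1}{-209} \left(19 - 645\right)} - \frac{40415}{23586} = \frac{3 - 109 - 11881}{6 \left(- \frac{1}{209}\right) \left(-626\right)} - \frac{40415}{23586} = - \frac{11987}{\frac{3756}{209}} - \frac{40415}{23586} = \left(-11987\right) \frac{209}{3756} - \frac{40415}{23586} = - \frac{2505283}{3756} - \frac{40415}{23586} = - \frac{9873567263}{14764836}$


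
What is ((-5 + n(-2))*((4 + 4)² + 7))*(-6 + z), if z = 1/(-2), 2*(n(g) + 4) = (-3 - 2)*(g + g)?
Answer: -923/2 ≈ -461.50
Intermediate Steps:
n(g) = -4 - 5*g (n(g) = -4 + ((-3 - 2)*(g + g))/2 = -4 + (-10*g)/2 = -4 - 5*g)
z = -½ ≈ -0.50000
((-5 + n(-2))*((4 + 4)² + 7))*(-6 + z) = ((-5 + (-4 - 5*(-2)))*((4 + 4)² + 7))*(-6 - ½) = ((-5 + (-4 + 10))*(8² + 7))*(-13/2) = ((-5 + 6)*(64 + 7))*(-13/2) = (1*71)*(-13/2) = 71*(-13/2) = -923/2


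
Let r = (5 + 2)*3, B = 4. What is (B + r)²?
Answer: 625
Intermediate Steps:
r = 21 (r = 7*3 = 21)
(B + r)² = (4 + 21)² = 25² = 625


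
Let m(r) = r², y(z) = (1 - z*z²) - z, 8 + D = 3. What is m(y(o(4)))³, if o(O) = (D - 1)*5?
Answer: 390097058161643400944965681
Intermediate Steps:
D = -5 (D = -8 + 3 = -5)
o(O) = -30 (o(O) = (-5 - 1)*5 = -6*5 = -30)
y(z) = 1 - z - z³ (y(z) = (1 - z³) - z = 1 - z - z³)
m(y(o(4)))³ = ((1 - 1*(-30) - 1*(-30)³)²)³ = ((1 + 30 - 1*(-27000))²)³ = ((1 + 30 + 27000)²)³ = (27031²)³ = 730674961³ = 390097058161643400944965681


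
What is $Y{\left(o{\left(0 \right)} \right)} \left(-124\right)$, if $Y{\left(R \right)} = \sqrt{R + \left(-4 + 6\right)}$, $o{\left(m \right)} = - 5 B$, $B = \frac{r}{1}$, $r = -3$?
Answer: $- 124 \sqrt{17} \approx -511.27$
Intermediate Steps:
$B = -3$ ($B = - \frac{3}{1} = \left(-3\right) 1 = -3$)
$o{\left(m \right)} = 15$ ($o{\left(m \right)} = \left(-5\right) \left(-3\right) = 15$)
$Y{\left(R \right)} = \sqrt{2 + R}$ ($Y{\left(R \right)} = \sqrt{R + 2} = \sqrt{2 + R}$)
$Y{\left(o{\left(0 \right)} \right)} \left(-124\right) = \sqrt{2 + 15} \left(-124\right) = \sqrt{17} \left(-124\right) = - 124 \sqrt{17}$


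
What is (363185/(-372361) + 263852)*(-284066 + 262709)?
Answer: -2098278934932159/372361 ≈ -5.6351e+9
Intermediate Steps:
(363185/(-372361) + 263852)*(-284066 + 262709) = (363185*(-1/372361) + 263852)*(-21357) = (-363185/372361 + 263852)*(-21357) = (98247831387/372361)*(-21357) = -2098278934932159/372361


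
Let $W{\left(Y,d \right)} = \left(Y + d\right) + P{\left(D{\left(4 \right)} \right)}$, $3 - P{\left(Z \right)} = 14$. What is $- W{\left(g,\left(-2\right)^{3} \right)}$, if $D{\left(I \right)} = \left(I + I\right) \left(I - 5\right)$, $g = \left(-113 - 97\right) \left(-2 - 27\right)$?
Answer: $-6071$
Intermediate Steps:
$g = 6090$ ($g = \left(-210\right) \left(-29\right) = 6090$)
$D{\left(I \right)} = 2 I \left(-5 + I\right)$
$P{\left(Z \right)} = -11$ ($P{\left(Z \right)} = 3 - 14 = -11$)
$W{\left(Y,d \right)} = -11 + Y + d$ ($W{\left(Y,d \right)} = \left(Y + d\right) - 11 = -11 + Y + d$)
$- W{\left(g,\left(-2\right)^{3} \right)} = - (-11 + 6090 + \left(-2\right)^{3}) = - (-11 + 6090 - 8) = \left(-1\right) 6071 = -6071$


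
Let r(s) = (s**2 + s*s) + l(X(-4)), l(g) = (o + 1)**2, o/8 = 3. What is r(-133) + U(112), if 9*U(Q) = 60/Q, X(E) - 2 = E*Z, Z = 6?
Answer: 3024257/84 ≈ 36003.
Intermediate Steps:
o = 24 (o = 8*3 = 24)
X(E) = 2 + 6*E (X(E) = 2 + E*6 = 2 + 6*E)
U(Q) = 20/(3*Q) (U(Q) = (60/Q)/9 = 20/(3*Q))
l(g) = 625 (l(g) = (24 + 1)**2 = 25**2 = 625)
r(s) = 625 + 2*s**2 (r(s) = (s**2 + s*s) + 625 = (s**2 + s**2) + 625 = 2*s**2 + 625 = 625 + 2*s**2)
r(-133) + U(112) = (625 + 2*(-133)**2) + (20/3)/112 = (625 + 2*17689) + (20/3)*(1/112) = (625 + 35378) + 5/84 = 36003 + 5/84 = 3024257/84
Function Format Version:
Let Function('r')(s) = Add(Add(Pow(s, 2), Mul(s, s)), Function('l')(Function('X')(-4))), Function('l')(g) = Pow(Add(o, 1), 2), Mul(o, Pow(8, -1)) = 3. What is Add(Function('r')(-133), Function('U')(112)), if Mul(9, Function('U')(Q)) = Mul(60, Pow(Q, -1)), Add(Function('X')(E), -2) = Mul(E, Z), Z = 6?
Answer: Rational(3024257, 84) ≈ 36003.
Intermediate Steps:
o = 24 (o = Mul(8, 3) = 24)
Function('X')(E) = Add(2, Mul(6, E)) (Function('X')(E) = Add(2, Mul(E, 6)) = Add(2, Mul(6, E)))
Function('U')(Q) = Mul(Rational(20, 3), Pow(Q, -1)) (Function('U')(Q) = Mul(Rational(1, 9), Mul(60, Pow(Q, -1))) = Mul(Rational(20, 3), Pow(Q, -1)))
Function('l')(g) = 625 (Function('l')(g) = Pow(Add(24, 1), 2) = Pow(25, 2) = 625)
Function('r')(s) = Add(625, Mul(2, Pow(s, 2))) (Function('r')(s) = Add(Add(Pow(s, 2), Mul(s, s)), 625) = Add(Add(Pow(s, 2), Pow(s, 2)), 625) = Add(Mul(2, Pow(s, 2)), 625) = Add(625, Mul(2, Pow(s, 2))))
Add(Function('r')(-133), Function('U')(112)) = Add(Add(625, Mul(2, Pow(-133, 2))), Mul(Rational(20, 3), Pow(112, -1))) = Add(Add(625, Mul(2, 17689)), Mul(Rational(20, 3), Rational(1, 112))) = Add(Add(625, 35378), Rational(5, 84)) = Add(36003, Rational(5, 84)) = Rational(3024257, 84)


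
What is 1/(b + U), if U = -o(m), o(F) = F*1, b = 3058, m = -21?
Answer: 1/3079 ≈ 0.00032478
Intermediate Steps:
o(F) = F
U = 21 (U = -1*(-21) = 21)
1/(b + U) = 1/(3058 + 21) = 1/3079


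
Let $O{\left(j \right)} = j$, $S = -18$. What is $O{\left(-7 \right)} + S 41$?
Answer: $-745$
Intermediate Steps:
$O{\left(-7 \right)} + S 41 = -7 - 738 = -745$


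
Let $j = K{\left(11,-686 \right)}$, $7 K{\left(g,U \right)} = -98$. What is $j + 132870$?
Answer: $132856$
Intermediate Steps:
$K{\left(g,U \right)} = -14$ ($K{\left(g,U \right)} = \frac{1}{7} \left(-98\right) = -14$)
$j = -14$
$j + 132870 = -14 + 132870 = 132856$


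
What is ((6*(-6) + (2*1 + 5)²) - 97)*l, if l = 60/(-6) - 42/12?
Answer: 1134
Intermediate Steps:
l = -27/2 (l = 60*(-⅙) - 42*1/12 = -10 - 7/2 = -27/2 ≈ -13.500)
((6*(-6) + (2*1 + 5)²) - 97)*l = ((6*(-6) + (2*1 + 5)²) - 97)*(-27/2) = ((-36 + (2 + 5)²) - 97)*(-27/2) = ((-36 + 7²) - 97)*(-27/2) = ((-36 + 49) - 97)*(-27/2) = (13 - 97)*(-27/2) = -84*(-27/2) = 1134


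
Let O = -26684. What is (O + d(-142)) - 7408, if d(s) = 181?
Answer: -33911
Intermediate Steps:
(O + d(-142)) - 7408 = (-26684 + 181) - 7408 = -26503 - 7408 = -33911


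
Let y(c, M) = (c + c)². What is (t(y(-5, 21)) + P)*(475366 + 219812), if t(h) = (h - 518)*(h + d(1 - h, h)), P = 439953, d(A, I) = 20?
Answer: 270975518154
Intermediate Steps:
y(c, M) = 4*c² (y(c, M) = (2*c)² = 4*c²)
t(h) = (-518 + h)*(20 + h) (t(h) = (h - 518)*(h + 20) = (-518 + h)*(20 + h))
(t(y(-5, 21)) + P)*(475366 + 219812) = ((-10360 + (4*(-5)²)² - 1992*(-5)²) + 439953)*(475366 + 219812) = ((-10360 + (4*25)² - 1992*25) + 439953)*695178 = ((-10360 + 100² - 498*100) + 439953)*695178 = ((-10360 + 10000 - 49800) + 439953)*695178 = (-50160 + 439953)*695178 = 389793*695178 = 270975518154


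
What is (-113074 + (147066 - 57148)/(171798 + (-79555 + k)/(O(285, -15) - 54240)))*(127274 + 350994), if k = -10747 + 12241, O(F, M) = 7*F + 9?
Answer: -485315166951047948984/8974118389 ≈ -5.4079e+10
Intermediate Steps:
O(F, M) = 9 + 7*F
k = 1494
(-113074 + (147066 - 57148)/(171798 + (-79555 + k)/(O(285, -15) - 54240)))*(127274 + 350994) = (-113074 + (147066 - 57148)/(171798 + (-79555 + 1494)/((9 + 7*285) - 54240)))*(127274 + 350994) = (-113074 + 89918/(171798 - 78061/((9 + 1995) - 54240)))*478268 = (-113074 + 89918/(171798 - 78061/(2004 - 54240)))*478268 = (-113074 + 89918/(171798 - 78061/(-52236)))*478268 = (-113074 + 89918/(171798 - 78061*(-1/52236)))*478268 = (-113074 + 89918/(171798 + 78061/52236))*478268 = (-113074 + 89918/(8974118389/52236))*478268 = (-113074 + 89918*(52236/8974118389))*478268 = (-113074 + 4696956648/8974118389)*478268 = -1014734765761138/8974118389*478268 = -485315166951047948984/8974118389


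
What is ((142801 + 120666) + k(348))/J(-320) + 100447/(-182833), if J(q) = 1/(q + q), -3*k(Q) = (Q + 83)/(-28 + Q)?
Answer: -92487129760415/548499 ≈ -1.6862e+8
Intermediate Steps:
k(Q) = -(83 + Q)/(3*(-28 + Q)) (k(Q) = -(Q + 83)/(3*(-28 + Q)) = -(83 + Q)/(3*(-28 + Q)))
J(q) = 1/(2*q)
((142801 + 120666) + k(348))/J(-320) + 100447/(-182833) = ((142801 + 120666) + (-83 - 1*348)/(3*(-28 + 348)))/(((1/2)/(-320))) + 100447/(-182833) = (263467 + (1/3)*(-83 - 348)/320)/(((1/2)*(-1/320))) + 100447*(-1/182833) = (263467 + (1/3)*(1/320)*(-431))/(-1/640) - 100447/182833 = (263467 - 431/960)*(-640) - 100447/182833 = (252927889/960)*(-640) - 100447/182833 = -505855778/3 - 100447/182833 = -92487129760415/548499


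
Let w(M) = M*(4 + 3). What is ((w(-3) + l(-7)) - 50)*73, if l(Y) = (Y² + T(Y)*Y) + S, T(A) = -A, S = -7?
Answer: -5694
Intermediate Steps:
w(M) = 7*M (w(M) = M*7 = 7*M)
l(Y) = -7 (l(Y) = (Y² + (-Y)*Y) - 7 = (Y² - Y²) - 7 = 0 - 7 = -7)
((w(-3) + l(-7)) - 50)*73 = ((7*(-3) - 7) - 50)*73 = ((-21 - 7) - 50)*73 = (-28 - 50)*73 = -78*73 = -5694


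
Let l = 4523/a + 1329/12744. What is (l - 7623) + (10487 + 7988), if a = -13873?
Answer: 639522465443/58932504 ≈ 10852.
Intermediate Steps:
l = -13067965/58932504 (l = 4523/(-13873) + 1329/12744 = 4523*(-1/13873) + 1329*(1/12744) = -4523/13873 + 443/4248 = -13067965/58932504 ≈ -0.22174)
(l - 7623) + (10487 + 7988) = (-13067965/58932504 - 7623) + (10487 + 7988) = -449255545957/58932504 + 18475 = 639522465443/58932504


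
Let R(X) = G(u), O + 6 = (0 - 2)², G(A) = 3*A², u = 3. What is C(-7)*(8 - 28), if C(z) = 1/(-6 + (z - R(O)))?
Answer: ½ ≈ 0.50000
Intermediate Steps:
O = -2 (O = -6 + (0 - 2)² = -6 + (-2)² = -6 + 4 = -2)
R(X) = 27 (R(X) = 3*3² = 3*9 = 27)
C(z) = 1/(-33 + z) (C(z) = 1/(-6 + (z - 1*27)) = 1/(-6 + (z - 27)) = 1/(-6 + (-27 + z)) = 1/(-33 + z))
C(-7)*(8 - 28) = (8 - 28)/(-33 - 7) = -20/(-40) = -1/40*(-20) = ½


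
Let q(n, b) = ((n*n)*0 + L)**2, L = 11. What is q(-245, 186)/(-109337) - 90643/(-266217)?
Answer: 1411203062/4158195447 ≈ 0.33938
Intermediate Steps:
q(n, b) = 121 (q(n, b) = ((n*n)*0 + 11)**2 = (n**2*0 + 11)**2 = (0 + 11)**2 = 11**2 = 121)
q(-245, 186)/(-109337) - 90643/(-266217) = 121/(-109337) - 90643/(-266217) = 121*(-1/109337) - 90643*(-1/266217) = -121/109337 + 12949/38031 = 1411203062/4158195447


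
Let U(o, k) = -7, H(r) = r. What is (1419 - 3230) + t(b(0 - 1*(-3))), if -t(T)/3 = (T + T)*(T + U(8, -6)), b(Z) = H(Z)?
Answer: -1739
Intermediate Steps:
b(Z) = Z
t(T) = -6*T*(-7 + T) (t(T) = -3*(T + T)*(T - 7) = -3*2*T*(-7 + T) = -6*T*(-7 + T))
(1419 - 3230) + t(b(0 - 1*(-3))) = (1419 - 3230) + 6*(0 - 1*(-3))*(7 - (0 - 1*(-3))) = -1811 + 6*(0 + 3)*(7 - (0 + 3)) = -1811 + 6*3*(7 - 1*3) = -1811 + 6*3*(7 - 3) = -1811 + 6*3*4 = -1811 + 72 = -1739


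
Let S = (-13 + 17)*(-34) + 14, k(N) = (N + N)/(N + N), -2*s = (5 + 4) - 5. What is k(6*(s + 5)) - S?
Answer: 123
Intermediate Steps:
s = -2 (s = -((5 + 4) - 5)/2 = -(9 - 5)/2 = -½*4 = -2)
k(N) = 1 (k(N) = (2*N)/((2*N)) = (2*N)*(1/(2*N)) = 1)
S = -122 (S = 4*(-34) + 14 = -136 + 14 = -122)
k(6*(s + 5)) - S = 1 - 1*(-122) = 1 + 122 = 123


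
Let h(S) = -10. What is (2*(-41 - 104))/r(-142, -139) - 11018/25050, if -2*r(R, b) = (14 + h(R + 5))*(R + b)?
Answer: -3364154/3519525 ≈ -0.95585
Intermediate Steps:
r(R, b) = -2*R - 2*b (r(R, b) = -(14 - 10)*(R + b)/2 = -2*(R + b) = -(4*R + 4*b)/2 = -2*R - 2*b)
(2*(-41 - 104))/r(-142, -139) - 11018/25050 = (2*(-41 - 104))/(-2*(-142) - 2*(-139)) - 11018/25050 = (2*(-145))/(284 + 278) - 11018*1/25050 = -290/562 - 5509/12525 = -290*1/562 - 5509/12525 = -145/281 - 5509/12525 = -3364154/3519525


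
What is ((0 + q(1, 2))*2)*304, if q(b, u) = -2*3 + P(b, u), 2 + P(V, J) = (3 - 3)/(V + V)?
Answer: -4864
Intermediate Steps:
P(V, J) = -2 (P(V, J) = -2 + (3 - 3)/(V + V) = -2 + 0/((2*V)) = -2 + 0*(1/(2*V)) = -2 + 0 = -2)
q(b, u) = -8 (q(b, u) = -2*3 - 2 = -6 - 2 = -8)
((0 + q(1, 2))*2)*304 = ((0 - 8)*2)*304 = -8*2*304 = -16*304 = -4864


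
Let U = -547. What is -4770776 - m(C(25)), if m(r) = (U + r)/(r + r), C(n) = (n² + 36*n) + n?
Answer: -14789406603/3100 ≈ -4.7708e+6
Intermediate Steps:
C(n) = n² + 37*n
m(r) = (-547 + r)/(2*r) (m(r) = (-547 + r)/(r + r) = (-547 + r)/((2*r)) = (-547 + r)*(1/(2*r)) = (-547 + r)/(2*r))
-4770776 - m(C(25)) = -4770776 - (-547 + 25*(37 + 25))/(2*(25*(37 + 25))) = -4770776 - (-547 + 25*62)/(2*(25*62)) = -4770776 - (-547 + 1550)/(2*1550) = -4770776 - 1003/(2*1550) = -4770776 - 1*1003/3100 = -4770776 - 1003/3100 = -14789406603/3100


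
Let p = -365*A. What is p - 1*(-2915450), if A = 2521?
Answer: 1995285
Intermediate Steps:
p = -920165 (p = -365*2521 = -920165)
p - 1*(-2915450) = -920165 - 1*(-2915450) = -920165 + 2915450 = 1995285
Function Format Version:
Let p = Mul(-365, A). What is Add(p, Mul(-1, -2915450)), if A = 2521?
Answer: 1995285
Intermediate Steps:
p = -920165 (p = Mul(-365, 2521) = -920165)
Add(p, Mul(-1, -2915450)) = Add(-920165, Mul(-1, -2915450)) = Add(-920165, 2915450) = 1995285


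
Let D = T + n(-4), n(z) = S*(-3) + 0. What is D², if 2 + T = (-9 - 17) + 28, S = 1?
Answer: 9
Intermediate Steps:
n(z) = -3 (n(z) = 1*(-3) + 0 = -3 + 0 = -3)
T = 0 (T = -2 + ((-9 - 17) + 28) = -2 + (-26 + 28) = -2 + 2 = 0)
D = -3 (D = 0 - 3 = -3)
D² = (-3)² = 9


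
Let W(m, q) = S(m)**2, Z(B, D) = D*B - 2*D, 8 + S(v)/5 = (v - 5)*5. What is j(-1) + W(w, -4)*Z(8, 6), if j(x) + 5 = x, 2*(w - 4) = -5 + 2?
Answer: 378219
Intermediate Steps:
w = 5/2 (w = 4 + (-5 + 2)/2 = 4 + (1/2)*(-3) = 4 - 3/2 = 5/2 ≈ 2.5000)
j(x) = -5 + x
S(v) = -165 + 25*v (S(v) = -40 + 5*((v - 5)*5) = -40 + 5*((-5 + v)*5) = -40 + 5*(-25 + 5*v) = -40 + (-125 + 25*v) = -165 + 25*v)
Z(B, D) = -2*D + B*D (Z(B, D) = B*D - 2*D = -2*D + B*D)
W(m, q) = (-165 + 25*m)**2
j(-1) + W(w, -4)*Z(8, 6) = (-5 - 1) + (25*(-33 + 5*(5/2))**2)*(6*(-2 + 8)) = -6 + (25*(-33 + 25/2)**2)*(6*6) = -6 + (25*(-41/2)**2)*36 = -6 + (25*(1681/4))*36 = -6 + (42025/4)*36 = -6 + 378225 = 378219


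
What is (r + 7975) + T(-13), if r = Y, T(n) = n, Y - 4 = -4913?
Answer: 3053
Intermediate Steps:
Y = -4909 (Y = 4 - 4913 = -4909)
r = -4909
(r + 7975) + T(-13) = (-4909 + 7975) - 13 = 3066 - 13 = 3053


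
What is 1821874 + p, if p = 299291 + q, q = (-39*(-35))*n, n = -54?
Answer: 2047455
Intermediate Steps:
q = -73710 (q = -39*(-35)*(-54) = 1365*(-54) = -73710)
p = 225581 (p = 299291 - 73710 = 225581)
1821874 + p = 1821874 + 225581 = 2047455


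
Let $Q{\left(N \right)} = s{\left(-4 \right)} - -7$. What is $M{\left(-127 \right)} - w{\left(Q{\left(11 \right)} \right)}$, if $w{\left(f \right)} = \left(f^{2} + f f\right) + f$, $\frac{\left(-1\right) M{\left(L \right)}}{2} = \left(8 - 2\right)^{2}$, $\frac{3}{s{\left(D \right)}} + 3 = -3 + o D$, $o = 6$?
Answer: $- \frac{4353}{25} \approx -174.12$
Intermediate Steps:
$s{\left(D \right)} = \frac{3}{-6 + 6 D}$ ($s{\left(D \right)} = \frac{3}{-3 + \left(-3 + 6 D\right)} = \frac{3}{-6 + 6 D}$)
$M{\left(L \right)} = -72$ ($M{\left(L \right)} = - 2 \left(8 - 2\right)^{2} = - 2 \cdot 6^{2} = \left(-2\right) 36 = -72$)
$Q{\left(N \right)} = \frac{69}{10}$ ($Q{\left(N \right)} = \frac{1}{2 \left(-1 - 4\right)} - -7 = \frac{1}{2 \left(-5\right)} + 7 = \frac{1}{2} \left(- \frac{1}{5}\right) + 7 = - \frac{1}{10} + 7 = \frac{69}{10}$)
$w{\left(f \right)} = f + 2 f^{2}$ ($w{\left(f \right)} = \left(f^{2} + f^{2}\right) + f = 2 f^{2} + f = f + 2 f^{2}$)
$M{\left(-127 \right)} - w{\left(Q{\left(11 \right)} \right)} = -72 - \frac{69 \left(1 + 2 \cdot \frac{69}{10}\right)}{10} = -72 - \frac{69 \left(1 + \frac{69}{5}\right)}{10} = -72 - \frac{69}{10} \cdot \frac{74}{5} = -72 - \frac{2553}{25} = - \frac{4353}{25}$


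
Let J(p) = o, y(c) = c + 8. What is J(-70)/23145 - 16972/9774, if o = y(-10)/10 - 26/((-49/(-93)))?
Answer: -16059799481/9237285225 ≈ -1.7386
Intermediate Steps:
y(c) = 8 + c
o = -12139/245 (o = (8 - 10)/10 - 26/((-49/(-93))) = -2*⅒ - 26/((-49*(-1/93))) = -⅕ - 26/49/93 = -⅕ - 26*93/49 = -⅕ - 2418/49 = -12139/245 ≈ -49.547)
J(p) = -12139/245
J(-70)/23145 - 16972/9774 = -12139/245/23145 - 16972/9774 = -12139/245*1/23145 - 16972*1/9774 = -12139/5670525 - 8486/4887 = -16059799481/9237285225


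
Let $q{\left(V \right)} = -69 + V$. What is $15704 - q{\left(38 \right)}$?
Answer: $15735$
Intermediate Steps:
$15704 - q{\left(38 \right)} = 15704 - \left(-69 + 38\right) = 15704 - -31 = 15704 + 31 = 15735$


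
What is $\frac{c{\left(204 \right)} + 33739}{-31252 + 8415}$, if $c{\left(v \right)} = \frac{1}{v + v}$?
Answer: $- \frac{13765513}{9317496} \approx -1.4774$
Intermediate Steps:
$c{\left(v \right)} = \frac{1}{2 v}$
$\frac{c{\left(204 \right)} + 33739}{-31252 + 8415} = \frac{\frac{1}{2 \cdot 204} + 33739}{-31252 + 8415} = \frac{\frac{1}{2} \cdot \frac{1}{204} + 33739}{-22837} = \left(\frac{1}{408} + 33739\right) \left(- \frac{1}{22837}\right) = \frac{13765513}{408} \left(- \frac{1}{22837}\right) = - \frac{13765513}{9317496}$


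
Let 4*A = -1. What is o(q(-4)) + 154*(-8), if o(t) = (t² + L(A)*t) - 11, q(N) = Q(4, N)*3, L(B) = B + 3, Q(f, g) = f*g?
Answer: 929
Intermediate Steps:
A = -¼ (A = (¼)*(-1) = -¼ ≈ -0.25000)
L(B) = 3 + B
q(N) = 12*N (q(N) = (4*N)*3 = 12*N)
o(t) = -11 + t² + 11*t/4 (o(t) = (t² + (3 - ¼)*t) - 11 = (t² + 11*t/4) - 11 = -11 + t² + 11*t/4)
o(q(-4)) + 154*(-8) = (-11 + (12*(-4))² + 11*(12*(-4))/4) + 154*(-8) = (-11 + (-48)² + (11/4)*(-48)) - 1232 = (-11 + 2304 - 132) - 1232 = 2161 - 1232 = 929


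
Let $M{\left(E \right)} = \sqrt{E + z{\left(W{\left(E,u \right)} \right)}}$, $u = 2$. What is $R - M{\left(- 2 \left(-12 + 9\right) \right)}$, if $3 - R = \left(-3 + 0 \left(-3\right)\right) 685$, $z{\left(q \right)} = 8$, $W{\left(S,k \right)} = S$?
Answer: $2058 - \sqrt{14} \approx 2054.3$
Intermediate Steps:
$M{\left(E \right)} = \sqrt{8 + E}$ ($M{\left(E \right)} = \sqrt{E + 8} = \sqrt{8 + E}$)
$R = 2058$ ($R = 3 - \left(-3 + 0 \left(-3\right)\right) 685 = 3 - \left(-3 + 0\right) 685 = 3 - \left(-3\right) 685 = 3 - -2055 = 3 + 2055 = 2058$)
$R - M{\left(- 2 \left(-12 + 9\right) \right)} = 2058 - \sqrt{8 - 2 \left(-12 + 9\right)} = 2058 - \sqrt{8 - -6} = 2058 - \sqrt{8 + 6} = 2058 - \sqrt{14}$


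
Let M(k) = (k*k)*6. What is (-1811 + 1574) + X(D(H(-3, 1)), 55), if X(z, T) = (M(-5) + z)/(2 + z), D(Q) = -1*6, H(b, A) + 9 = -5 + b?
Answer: -273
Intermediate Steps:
H(b, A) = -14 + b (H(b, A) = -9 + (-5 + b) = -14 + b)
M(k) = 6*k**2 (M(k) = k**2*6 = 6*k**2)
D(Q) = -6
X(z, T) = (150 + z)/(2 + z) (X(z, T) = (6*(-5)**2 + z)/(2 + z) = (6*25 + z)/(2 + z) = (150 + z)/(2 + z))
(-1811 + 1574) + X(D(H(-3, 1)), 55) = (-1811 + 1574) + (150 - 6)/(2 - 6) = -237 + 144/(-4) = -237 - 1/4*144 = -237 - 36 = -273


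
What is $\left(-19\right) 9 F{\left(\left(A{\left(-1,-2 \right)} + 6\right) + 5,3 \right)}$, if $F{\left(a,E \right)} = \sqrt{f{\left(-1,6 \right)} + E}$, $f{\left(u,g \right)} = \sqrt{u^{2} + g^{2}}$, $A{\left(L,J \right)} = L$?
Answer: $- 171 \sqrt{3 + \sqrt{37}} \approx -515.35$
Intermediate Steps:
$f{\left(u,g \right)} = \sqrt{g^{2} + u^{2}}$
$F{\left(a,E \right)} = \sqrt{E + \sqrt{37}}$ ($F{\left(a,E \right)} = \sqrt{\sqrt{6^{2} + \left(-1\right)^{2}} + E} = \sqrt{\sqrt{36 + 1} + E} = \sqrt{\sqrt{37} + E} = \sqrt{E + \sqrt{37}}$)
$\left(-19\right) 9 F{\left(\left(A{\left(-1,-2 \right)} + 6\right) + 5,3 \right)} = \left(-19\right) 9 \sqrt{3 + \sqrt{37}} = - 171 \sqrt{3 + \sqrt{37}}$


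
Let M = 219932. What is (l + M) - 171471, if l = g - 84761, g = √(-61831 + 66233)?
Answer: -36300 + √4402 ≈ -36234.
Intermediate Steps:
g = √4402 ≈ 66.348
l = -84761 + √4402 (l = √4402 - 84761 = -84761 + √4402 ≈ -84695.)
(l + M) - 171471 = ((-84761 + √4402) + 219932) - 171471 = (135171 + √4402) - 171471 = -36300 + √4402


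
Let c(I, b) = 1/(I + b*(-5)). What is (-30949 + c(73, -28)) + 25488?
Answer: -1163192/213 ≈ -5461.0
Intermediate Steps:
c(I, b) = 1/(I - 5*b)
(-30949 + c(73, -28)) + 25488 = (-30949 + 1/(73 - 5*(-28))) + 25488 = (-30949 + 1/(73 + 140)) + 25488 = (-30949 + 1/213) + 25488 = -6592136/213 + 25488 = -1163192/213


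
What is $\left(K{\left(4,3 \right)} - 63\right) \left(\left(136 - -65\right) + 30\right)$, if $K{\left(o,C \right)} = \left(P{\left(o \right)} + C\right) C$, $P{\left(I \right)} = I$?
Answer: $-9702$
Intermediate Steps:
$K{\left(o,C \right)} = C \left(C + o\right)$ ($K{\left(o,C \right)} = \left(o + C\right) C = \left(C + o\right) C = C \left(C + o\right)$)
$\left(K{\left(4,3 \right)} - 63\right) \left(\left(136 - -65\right) + 30\right) = \left(3 \left(3 + 4\right) - 63\right) \left(\left(136 - -65\right) + 30\right) = \left(3 \cdot 7 - 63\right) \left(\left(136 + 65\right) + 30\right) = \left(21 - 63\right) \left(201 + 30\right) = \left(-42\right) 231 = -9702$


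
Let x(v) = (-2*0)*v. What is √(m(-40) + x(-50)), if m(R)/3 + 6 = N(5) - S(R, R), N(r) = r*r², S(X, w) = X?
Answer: 3*√53 ≈ 21.840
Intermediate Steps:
N(r) = r³
m(R) = 357 - 3*R (m(R) = -18 + 3*(5³ - R) = -18 + 3*(125 - R) = -18 + (375 - 3*R) = 357 - 3*R)
x(v) = 0 (x(v) = 0*v = 0)
√(m(-40) + x(-50)) = √((357 - 3*(-40)) + 0) = √((357 + 120) + 0) = √(477 + 0) = √477 = 3*√53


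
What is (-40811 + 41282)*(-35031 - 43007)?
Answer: -36755898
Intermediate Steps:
(-40811 + 41282)*(-35031 - 43007) = 471*(-78038) = -36755898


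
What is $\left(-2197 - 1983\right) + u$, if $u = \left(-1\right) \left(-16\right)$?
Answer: $-4164$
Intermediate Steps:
$u = 16$
$\left(-2197 - 1983\right) + u = \left(-2197 - 1983\right) + 16 = -4180 + 16 = -4164$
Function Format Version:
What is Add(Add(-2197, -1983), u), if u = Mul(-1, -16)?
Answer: -4164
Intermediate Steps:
u = 16
Add(Add(-2197, -1983), u) = Add(Add(-2197, -1983), 16) = Add(-4180, 16) = -4164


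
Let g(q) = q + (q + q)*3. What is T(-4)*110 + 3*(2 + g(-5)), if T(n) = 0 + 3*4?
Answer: 1221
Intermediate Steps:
T(n) = 12 (T(n) = 0 + 12 = 12)
g(q) = 7*q (g(q) = q + (2*q)*3 = q + 6*q = 7*q)
T(-4)*110 + 3*(2 + g(-5)) = 12*110 + 3*(2 + 7*(-5)) = 1320 + 3*(2 - 35) = 1320 + 3*(-33) = 1320 - 99 = 1221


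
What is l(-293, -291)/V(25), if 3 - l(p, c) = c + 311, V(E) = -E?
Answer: 17/25 ≈ 0.68000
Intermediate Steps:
l(p, c) = -308 - c (l(p, c) = 3 - (c + 311) = 3 - (311 + c) = 3 + (-311 - c) = -308 - c)
l(-293, -291)/V(25) = (-308 - 1*(-291))/((-1*25)) = (-308 + 291)/(-25) = -17*(-1/25) = 17/25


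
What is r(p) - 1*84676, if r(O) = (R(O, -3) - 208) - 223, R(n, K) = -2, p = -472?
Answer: -85109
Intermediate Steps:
r(O) = -433 (r(O) = (-2 - 208) - 223 = -210 - 223 = -433)
r(p) - 1*84676 = -433 - 1*84676 = -433 - 84676 = -85109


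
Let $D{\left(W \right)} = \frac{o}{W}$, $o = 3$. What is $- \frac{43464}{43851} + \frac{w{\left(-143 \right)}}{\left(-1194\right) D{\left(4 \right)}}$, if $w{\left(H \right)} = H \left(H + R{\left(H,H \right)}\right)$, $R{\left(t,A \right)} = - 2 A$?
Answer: $\frac{571858058}{26179047} \approx 21.844$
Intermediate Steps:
$D{\left(W \right)} = \frac{3}{W}$
$w{\left(H \right)} = - H^{2}$ ($w{\left(H \right)} = H \left(H - 2 H\right) = H \left(- H\right) = - H^{2}$)
$- \frac{43464}{43851} + \frac{w{\left(-143 \right)}}{\left(-1194\right) D{\left(4 \right)}} = - \frac{43464}{43851} + \frac{\left(-1\right) \left(-143\right)^{2}}{\left(-1194\right) \frac{3}{4}} = \left(-43464\right) \frac{1}{43851} + \frac{\left(-1\right) 20449}{\left(-1194\right) 3 \cdot \frac{1}{4}} = - \frac{14488}{14617} - \frac{20449}{\left(-1194\right) \frac{3}{4}} = - \frac{14488}{14617} - \frac{20449}{- \frac{1791}{2}} = - \frac{14488}{14617} - - \frac{40898}{1791} = - \frac{14488}{14617} + \frac{40898}{1791} = \frac{571858058}{26179047}$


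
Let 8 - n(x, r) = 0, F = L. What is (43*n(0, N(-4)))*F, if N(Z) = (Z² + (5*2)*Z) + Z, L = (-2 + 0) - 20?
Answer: -7568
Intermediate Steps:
L = -22 (L = -2 - 20 = -22)
F = -22
N(Z) = Z² + 11*Z (N(Z) = (Z² + 10*Z) + Z = Z² + 11*Z)
n(x, r) = 8 (n(x, r) = 8 - 1*0 = 8 + 0 = 8)
(43*n(0, N(-4)))*F = (43*8)*(-22) = 344*(-22) = -7568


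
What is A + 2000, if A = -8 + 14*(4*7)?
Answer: 2384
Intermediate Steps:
A = 384 (A = -8 + 14*28 = -8 + 392 = 384)
A + 2000 = 384 + 2000 = 2384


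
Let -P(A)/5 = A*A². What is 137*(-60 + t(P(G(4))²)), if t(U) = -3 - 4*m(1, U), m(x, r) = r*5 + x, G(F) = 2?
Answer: -4393179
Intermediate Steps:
P(A) = -5*A³ (P(A) = -5*A*A² = -5*A³)
m(x, r) = x + 5*r (m(x, r) = 5*r + x = x + 5*r)
t(U) = -7 - 20*U (t(U) = -3 - 4*(1 + 5*U) = -3 + (-4 - 20*U) = -7 - 20*U)
137*(-60 + t(P(G(4))²)) = 137*(-60 + (-7 - 20*(-5*2³)²)) = 137*(-60 + (-7 - 20*(-5*8)²)) = 137*(-60 + (-7 - 20*(-40)²)) = 137*(-60 + (-7 - 20*1600)) = 137*(-60 + (-7 - 32000)) = 137*(-60 - 32007) = 137*(-32067) = -4393179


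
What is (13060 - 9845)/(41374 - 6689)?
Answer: 643/6937 ≈ 0.092691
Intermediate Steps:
(13060 - 9845)/(41374 - 6689) = 3215/34685 = 3215*(1/34685) = 643/6937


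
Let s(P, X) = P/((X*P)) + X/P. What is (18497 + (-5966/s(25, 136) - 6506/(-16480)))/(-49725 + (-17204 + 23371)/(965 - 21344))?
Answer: -54122552147269647/154650720458523680 ≈ -0.34997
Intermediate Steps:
s(P, X) = 1/X + X/P (s(P, X) = P/((P*X)) + X/P = P*(1/(P*X)) + X/P = 1/X + X/P)
(18497 + (-5966/s(25, 136) - 6506/(-16480)))/(-49725 + (-17204 + 23371)/(965 - 21344)) = (18497 + (-5966/(1/136 + 136/25) - 6506/(-16480)))/(-49725 + (-17204 + 23371)/(965 - 21344)) = (18497 + (-5966/(1/136 + 136*(1/25)) - 6506*(-1/16480)))/(-49725 + 6167/(-20379)) = (18497 + (-5966/(1/136 + 136/25) + 3253/8240))/(-49725 + 6167*(-1/20379)) = (18497 + (-5966/18521/3400 + 3253/8240))/(-49725 - 6167/20379) = (18497 + (-5966*3400/18521 + 3253/8240))/(-1013351942/20379) = (18497 + (-20284400/18521 + 3253/8240))*(-20379/1013351942) = (18497 - 167083207187/152613040)*(-20379/1013351942) = (2655800193693/152613040)*(-20379/1013351942) = -54122552147269647/154650720458523680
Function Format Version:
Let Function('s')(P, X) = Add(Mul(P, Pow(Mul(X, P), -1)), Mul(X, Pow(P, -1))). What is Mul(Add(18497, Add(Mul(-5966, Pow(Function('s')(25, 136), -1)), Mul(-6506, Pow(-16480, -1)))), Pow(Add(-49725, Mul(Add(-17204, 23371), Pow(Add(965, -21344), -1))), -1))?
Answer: Rational(-54122552147269647, 154650720458523680) ≈ -0.34997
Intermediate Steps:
Function('s')(P, X) = Add(Pow(X, -1), Mul(X, Pow(P, -1))) (Function('s')(P, X) = Add(Mul(P, Pow(Mul(P, X), -1)), Mul(X, Pow(P, -1))) = Add(Mul(P, Mul(Pow(P, -1), Pow(X, -1))), Mul(X, Pow(P, -1))) = Add(Pow(X, -1), Mul(X, Pow(P, -1))))
Mul(Add(18497, Add(Mul(-5966, Pow(Function('s')(25, 136), -1)), Mul(-6506, Pow(-16480, -1)))), Pow(Add(-49725, Mul(Add(-17204, 23371), Pow(Add(965, -21344), -1))), -1)) = Mul(Add(18497, Add(Mul(-5966, Pow(Add(Pow(136, -1), Mul(136, Pow(25, -1))), -1)), Mul(-6506, Pow(-16480, -1)))), Pow(Add(-49725, Mul(Add(-17204, 23371), Pow(Add(965, -21344), -1))), -1)) = Mul(Add(18497, Add(Mul(-5966, Pow(Add(Rational(1, 136), Mul(136, Rational(1, 25))), -1)), Mul(-6506, Rational(-1, 16480)))), Pow(Add(-49725, Mul(6167, Pow(-20379, -1))), -1)) = Mul(Add(18497, Add(Mul(-5966, Pow(Add(Rational(1, 136), Rational(136, 25)), -1)), Rational(3253, 8240))), Pow(Add(-49725, Mul(6167, Rational(-1, 20379))), -1)) = Mul(Add(18497, Add(Mul(-5966, Pow(Rational(18521, 3400), -1)), Rational(3253, 8240))), Pow(Add(-49725, Rational(-6167, 20379)), -1)) = Mul(Add(18497, Add(Mul(-5966, Rational(3400, 18521)), Rational(3253, 8240))), Pow(Rational(-1013351942, 20379), -1)) = Mul(Add(18497, Add(Rational(-20284400, 18521), Rational(3253, 8240))), Rational(-20379, 1013351942)) = Mul(Add(18497, Rational(-167083207187, 152613040)), Rational(-20379, 1013351942)) = Mul(Rational(2655800193693, 152613040), Rational(-20379, 1013351942)) = Rational(-54122552147269647, 154650720458523680)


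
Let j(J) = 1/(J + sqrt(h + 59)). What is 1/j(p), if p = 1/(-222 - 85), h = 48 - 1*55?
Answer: -1/307 + 2*sqrt(13) ≈ 7.2078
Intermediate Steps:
h = -7 (h = 48 - 55 = -7)
p = -1/307 (p = 1/(-307) = -1/307 ≈ -0.0032573)
j(J) = 1/(J + 2*sqrt(13)) (j(J) = 1/(J + sqrt(-7 + 59)) = 1/(J + sqrt(52)) = 1/(J + 2*sqrt(13)))
1/j(p) = 1/(1/(-1/307 + 2*sqrt(13))) = -1/307 + 2*sqrt(13)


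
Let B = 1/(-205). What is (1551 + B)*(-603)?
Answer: -191726262/205 ≈ -9.3525e+5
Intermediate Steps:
B = -1/205 ≈ -0.0048781
(1551 + B)*(-603) = (1551 - 1/205)*(-603) = (317954/205)*(-603) = -191726262/205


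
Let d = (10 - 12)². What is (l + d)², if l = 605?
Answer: 370881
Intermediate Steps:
d = 4 (d = (-2)² = 4)
(l + d)² = (605 + 4)² = 609² = 370881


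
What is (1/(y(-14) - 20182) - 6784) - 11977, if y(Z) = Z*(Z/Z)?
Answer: -378897157/20196 ≈ -18761.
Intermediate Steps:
y(Z) = Z (y(Z) = Z*1 = Z)
(1/(y(-14) - 20182) - 6784) - 11977 = (1/(-14 - 20182) - 6784) - 11977 = (1/(-20196) - 6784) - 11977 = (-1/20196 - 6784) - 11977 = -137009665/20196 - 11977 = -378897157/20196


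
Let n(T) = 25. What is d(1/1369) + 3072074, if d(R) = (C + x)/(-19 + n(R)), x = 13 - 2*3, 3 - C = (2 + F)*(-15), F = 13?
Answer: 18432679/6 ≈ 3.0721e+6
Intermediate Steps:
C = 228 (C = 3 - (2 + 13)*(-15) = 3 - 15*(-15) = 3 - 1*(-225) = 3 + 225 = 228)
x = 7 (x = 13 - 6 = 7)
d(R) = 235/6 (d(R) = (228 + 7)/(-19 + 25) = 235/6)
d(1/1369) + 3072074 = 235/6 + 3072074 = 18432679/6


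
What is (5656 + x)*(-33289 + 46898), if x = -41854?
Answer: -492618582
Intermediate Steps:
(5656 + x)*(-33289 + 46898) = (5656 - 41854)*(-33289 + 46898) = -36198*13609 = -492618582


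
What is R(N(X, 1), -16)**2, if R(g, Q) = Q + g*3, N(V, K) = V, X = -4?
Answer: 784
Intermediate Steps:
R(g, Q) = Q + 3*g
R(N(X, 1), -16)**2 = (-16 + 3*(-4))**2 = (-16 - 12)**2 = (-28)**2 = 784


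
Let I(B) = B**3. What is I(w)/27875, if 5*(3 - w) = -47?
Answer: 238328/3484375 ≈ 0.068399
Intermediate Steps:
w = 62/5 (w = 3 - 1/5*(-47) = 3 + 47/5 = 62/5 ≈ 12.400)
I(w)/27875 = (62/5)**3/27875 = (238328/125)*(1/27875) = 238328/3484375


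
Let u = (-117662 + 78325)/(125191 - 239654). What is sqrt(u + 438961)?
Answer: 2*sqrt(1437793559316410)/114463 ≈ 662.54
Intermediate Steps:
u = 39337/114463 (u = -39337/(-114463) = -39337*(-1/114463) = 39337/114463 ≈ 0.34367)
sqrt(u + 438961) = sqrt(39337/114463 + 438961) = sqrt(50244832280/114463) = 2*sqrt(1437793559316410)/114463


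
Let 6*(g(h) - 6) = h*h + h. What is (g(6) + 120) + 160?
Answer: 293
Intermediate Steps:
g(h) = 6 + h/6 + h**2/6 (g(h) = 6 + (h*h + h)/6 = 6 + (h**2 + h)/6 = 6 + (h + h**2)/6 = 6 + (h/6 + h**2/6) = 6 + h/6 + h**2/6)
(g(6) + 120) + 160 = ((6 + (1/6)*6 + (1/6)*6**2) + 120) + 160 = ((6 + 1 + (1/6)*36) + 120) + 160 = ((6 + 1 + 6) + 120) + 160 = (13 + 120) + 160 = 133 + 160 = 293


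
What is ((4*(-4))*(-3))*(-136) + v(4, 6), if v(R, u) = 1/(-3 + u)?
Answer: -19583/3 ≈ -6527.7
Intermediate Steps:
((4*(-4))*(-3))*(-136) + v(4, 6) = ((4*(-4))*(-3))*(-136) + 1/(-3 + 6) = -16*(-3)*(-136) + 1/3 = 48*(-136) + 1/3 = -6528 + 1/3 = -19583/3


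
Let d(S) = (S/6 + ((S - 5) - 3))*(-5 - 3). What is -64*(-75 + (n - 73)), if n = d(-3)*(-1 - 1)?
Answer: 21248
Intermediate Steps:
d(S) = 64 - 28*S/3 (d(S) = (S*(⅙) + ((-5 + S) - 3))*(-8) = (S/6 + (-8 + S))*(-8) = (-8 + 7*S/6)*(-8) = 64 - 28*S/3)
n = -184 (n = (64 - 28/3*(-3))*(-1 - 1) = (64 + 28)*(-2) = 92*(-2) = -184)
-64*(-75 + (n - 73)) = -64*(-75 + (-184 - 73)) = -64*(-75 - 257) = -64*(-332) = 21248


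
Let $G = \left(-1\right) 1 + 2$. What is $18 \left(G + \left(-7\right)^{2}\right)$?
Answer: $900$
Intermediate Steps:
$G = 1$ ($G = -1 + 2 = 1$)
$18 \left(G + \left(-7\right)^{2}\right) = 18 \left(1 + \left(-7\right)^{2}\right) = 18 \left(1 + 49\right) = 18 \cdot 50 = 900$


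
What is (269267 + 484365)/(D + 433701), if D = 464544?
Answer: 753632/898245 ≈ 0.83900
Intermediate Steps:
(269267 + 484365)/(D + 433701) = (269267 + 484365)/(464544 + 433701) = 753632/898245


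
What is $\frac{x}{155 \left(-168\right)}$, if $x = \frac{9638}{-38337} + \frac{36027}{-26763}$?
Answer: $\frac{546369631}{8905793977080} \approx 6.135 \cdot 10^{-5}$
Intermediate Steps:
$x = - \frac{546369631}{342004377}$ ($x = 9638 \left(- \frac{1}{38337}\right) + 36027 \left(- \frac{1}{26763}\right) = - \frac{9638}{38337} - \frac{12009}{8921} = - \frac{546369631}{342004377} \approx -1.5976$)
$\frac{x}{155 \left(-168\right)} = - \frac{546369631}{342004377 \cdot 155 \left(-168\right)} = - \frac{546369631}{342004377 \left(-26040\right)} = \left(- \frac{546369631}{342004377}\right) \left(- \frac{1}{26040}\right) = \frac{546369631}{8905793977080}$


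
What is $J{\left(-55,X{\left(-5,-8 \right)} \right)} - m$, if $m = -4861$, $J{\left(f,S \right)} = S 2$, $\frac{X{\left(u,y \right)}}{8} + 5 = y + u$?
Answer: $4573$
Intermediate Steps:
$X{\left(u,y \right)} = -40 + 8 u + 8 y$ ($X{\left(u,y \right)} = -40 + 8 \left(y + u\right) = -40 + 8 \left(u + y\right) = -40 + \left(8 u + 8 y\right) = -40 + 8 u + 8 y$)
$J{\left(f,S \right)} = 2 S$
$J{\left(-55,X{\left(-5,-8 \right)} \right)} - m = 2 \left(-40 + 8 \left(-5\right) + 8 \left(-8\right)\right) - -4861 = 2 \left(-40 - 40 - 64\right) + 4861 = 2 \left(-144\right) + 4861 = -288 + 4861 = 4573$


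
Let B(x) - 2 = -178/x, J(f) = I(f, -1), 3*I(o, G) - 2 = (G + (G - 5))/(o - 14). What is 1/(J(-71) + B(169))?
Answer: 14365/23571 ≈ 0.60944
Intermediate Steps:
I(o, G) = 2/3 + (-5 + 2*G)/(3*(-14 + o)) (I(o, G) = 2/3 + ((G + (G - 5))/(o - 14))/3 = 2/3 + ((G + (-5 + G))/(-14 + o))/3 = 2/3 + ((-5 + 2*G)/(-14 + o))/3 = 2/3 + (-5 + 2*G)/(3*(-14 + o)))
J(f) = (-35 + 2*f)/(3*(-14 + f)) (J(f) = (-33 + 2*(-1) + 2*f)/(3*(-14 + f)) = (-33 - 2 + 2*f)/(3*(-14 + f)) = (-35 + 2*f)/(3*(-14 + f)))
B(x) = 2 - 178/x
1/(J(-71) + B(169)) = 1/((-35 + 2*(-71))/(3*(-14 - 71)) + (2 - 178/169)) = 1/((1/3)*(-35 - 142)/(-85) + (2 - 178*1/169)) = 1/((1/3)*(-1/85)*(-177) + (2 - 178/169)) = 1/(59/85 + 160/169) = 1/(23571/14365) = 14365/23571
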